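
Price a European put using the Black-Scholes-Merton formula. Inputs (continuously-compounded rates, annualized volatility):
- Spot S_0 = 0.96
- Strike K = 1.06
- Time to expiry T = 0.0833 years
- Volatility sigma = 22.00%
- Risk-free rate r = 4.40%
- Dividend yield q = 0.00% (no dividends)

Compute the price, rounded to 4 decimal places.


d1 = (ln(S/K) + (r - q + 0.5*sigma^2) * T) / (sigma * sqrt(T)) = -1.47111783
d2 = d1 - sigma * sqrt(T) = -1.53461366
exp(-rT) = 0.99634151; exp(-qT) = 1.00000000
P = K * exp(-rT) * N(-d2) - S_0 * exp(-qT) * N(-d1)
N(-d1) = 0.92937037; N(-d2) = 0.93756062
P = 1.0600 * 0.99634151 * 0.93756062 - 0.9600 * 1.00000000 * 0.92937037 = 0.0980

Answer: Price = 0.0980


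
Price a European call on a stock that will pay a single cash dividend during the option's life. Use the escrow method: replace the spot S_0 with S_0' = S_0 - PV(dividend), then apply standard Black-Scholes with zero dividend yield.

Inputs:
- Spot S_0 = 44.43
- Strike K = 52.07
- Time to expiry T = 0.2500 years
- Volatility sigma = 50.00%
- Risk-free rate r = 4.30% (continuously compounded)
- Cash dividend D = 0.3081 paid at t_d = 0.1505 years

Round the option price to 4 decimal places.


PV(D) = D * exp(-r * t_d) = 0.3081 * 0.99354940 = 0.30611257
S_0' = S_0 - PV(D) = 44.4300 - 0.30611257 = 44.12388743
d1 = (ln(S_0'/K) + (r + sigma^2/2)*T) / (sigma*sqrt(T)) = -0.49435067
d2 = d1 - sigma*sqrt(T) = -0.74435067
exp(-rT) = 0.98930757
N(d1) = 0.31052927; N(d2) = 0.22833218
C = S_0' * N(d1) - K * exp(-rT) * N(d2) = 44.12388743 * 0.31052927 - 52.0700 * 0.98930757 * 0.22833218 = 1.9396

Answer: Price = 1.9396


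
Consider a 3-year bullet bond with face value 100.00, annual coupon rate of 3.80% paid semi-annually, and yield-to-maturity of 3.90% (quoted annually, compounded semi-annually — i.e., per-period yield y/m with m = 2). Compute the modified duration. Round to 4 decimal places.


Coupon per period c = face * coupon_rate / m = 1.900000
Periods per year m = 2; per-period yield y/m = 0.019500
Number of cashflows N = 6
Cashflows (t years, CF_t, discount factor 1/(1+y/m)^(m*t), PV):
  t = 0.5000: CF_t = 1.900000, DF = 0.980873, PV = 1.863659
  t = 1.0000: CF_t = 1.900000, DF = 0.962112, PV = 1.828012
  t = 1.5000: CF_t = 1.900000, DF = 0.943709, PV = 1.793048
  t = 2.0000: CF_t = 1.900000, DF = 0.925659, PV = 1.758752
  t = 2.5000: CF_t = 1.900000, DF = 0.907954, PV = 1.725113
  t = 3.0000: CF_t = 101.900000, DF = 0.890588, PV = 90.750871
Price P = sum_t PV_t = 99.719455
First compute Macaulay numerator sum_t t * PV_t:
  t * PV_t at t = 0.5000: 0.931829
  t * PV_t at t = 1.0000: 1.828012
  t * PV_t at t = 1.5000: 2.689572
  t * PV_t at t = 2.0000: 3.517505
  t * PV_t at t = 2.5000: 4.312782
  t * PV_t at t = 3.0000: 272.252614
Macaulay duration D = 285.532314 / 99.719455 = 2.863356
Modified duration = D / (1 + y/m) = 2.863356 / (1 + 0.019500) = 2.808589

Answer: Modified duration = 2.8086


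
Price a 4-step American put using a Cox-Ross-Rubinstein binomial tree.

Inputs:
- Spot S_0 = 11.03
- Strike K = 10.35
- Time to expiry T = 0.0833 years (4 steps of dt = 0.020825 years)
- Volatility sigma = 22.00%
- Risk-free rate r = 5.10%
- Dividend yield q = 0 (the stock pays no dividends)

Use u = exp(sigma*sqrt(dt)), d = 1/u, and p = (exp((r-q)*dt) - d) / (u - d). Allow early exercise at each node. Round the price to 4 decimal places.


dt = T/N = 0.020825
u = exp(sigma*sqrt(dt)) = 1.032257; d = 1/u = 0.968751
p = (exp((r-q)*dt) - d) / (u - d) = 0.508796
Discount per step: exp(-r*dt) = 0.998938
Stock lattice S(k, i) with i counting down-moves:
  k=0: S(0,0) = 11.0300
  k=1: S(1,0) = 11.3858; S(1,1) = 10.6853
  k=2: S(2,0) = 11.7531; S(2,1) = 11.0300; S(2,2) = 10.3514
  k=3: S(3,0) = 12.1322; S(3,1) = 11.3858; S(3,2) = 10.6853; S(3,3) = 10.0279
  k=4: S(4,0) = 12.5235; S(4,1) = 11.7531; S(4,2) = 11.0300; S(4,3) = 10.3514; S(4,4) = 9.7146
Terminal payoffs V(N, i) = max(K - S_T, 0):
  V(4,0) = 0.000000; V(4,1) = 0.000000; V(4,2) = 0.000000; V(4,3) = 0.000000; V(4,4) = 0.635427
Backward induction: V(k, i) = exp(-r*dt) * [p * V(k+1, i) + (1-p) * V(k+1, i+1)]; then take max(V_cont, immediate exercise) for American.
  V(3,0) = exp(-r*dt) * [p*0.000000 + (1-p)*0.000000] = 0.000000; exercise = 0.000000; V(3,0) = max -> 0.000000
  V(3,1) = exp(-r*dt) * [p*0.000000 + (1-p)*0.000000] = 0.000000; exercise = 0.000000; V(3,1) = max -> 0.000000
  V(3,2) = exp(-r*dt) * [p*0.000000 + (1-p)*0.000000] = 0.000000; exercise = 0.000000; V(3,2) = max -> 0.000000
  V(3,3) = exp(-r*dt) * [p*0.000000 + (1-p)*0.635427] = 0.311792; exercise = 0.322061; V(3,3) = max -> 0.322061
  V(2,0) = exp(-r*dt) * [p*0.000000 + (1-p)*0.000000] = 0.000000; exercise = 0.000000; V(2,0) = max -> 0.000000
  V(2,1) = exp(-r*dt) * [p*0.000000 + (1-p)*0.000000] = 0.000000; exercise = 0.000000; V(2,1) = max -> 0.000000
  V(2,2) = exp(-r*dt) * [p*0.000000 + (1-p)*0.322061] = 0.158030; exercise = 0.000000; V(2,2) = max -> 0.158030
  V(1,0) = exp(-r*dt) * [p*0.000000 + (1-p)*0.000000] = 0.000000; exercise = 0.000000; V(1,0) = max -> 0.000000
  V(1,1) = exp(-r*dt) * [p*0.000000 + (1-p)*0.158030] = 0.077542; exercise = 0.000000; V(1,1) = max -> 0.077542
  V(0,0) = exp(-r*dt) * [p*0.000000 + (1-p)*0.077542] = 0.038049; exercise = 0.000000; V(0,0) = max -> 0.038049

Answer: Price = V(0,0) = 0.0380


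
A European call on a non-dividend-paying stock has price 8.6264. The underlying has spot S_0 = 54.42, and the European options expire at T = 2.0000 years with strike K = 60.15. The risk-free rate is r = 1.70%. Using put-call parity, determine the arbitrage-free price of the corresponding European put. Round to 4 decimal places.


Put-call parity: C - P = S_0 * exp(-qT) - K * exp(-rT).
S_0 * exp(-qT) = 54.4200 * 1.00000000 = 54.42000000
K * exp(-rT) = 60.1500 * 0.96657150 = 58.13927600
P = C - S*exp(-qT) + K*exp(-rT)
P = 8.6264 - 54.42000000 + 58.13927600 = 12.3457

Answer: Put price = 12.3457


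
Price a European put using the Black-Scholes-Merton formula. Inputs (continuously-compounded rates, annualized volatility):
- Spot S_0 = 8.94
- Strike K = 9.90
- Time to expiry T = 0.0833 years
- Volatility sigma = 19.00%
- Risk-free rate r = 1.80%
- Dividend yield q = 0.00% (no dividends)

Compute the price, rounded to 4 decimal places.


d1 = (ln(S/K) + (r - q + 0.5*sigma^2) * T) / (sigma * sqrt(T)) = -1.80527112
d2 = d1 - sigma * sqrt(T) = -1.86010843
exp(-rT) = 0.99850172; exp(-qT) = 1.00000000
P = K * exp(-rT) * N(-d2) - S_0 * exp(-qT) * N(-d1)
N(-d1) = 0.96448387; N(-d2) = 0.96856491
P = 9.9000 * 0.99850172 * 0.96856491 - 8.9400 * 1.00000000 * 0.96448387 = 0.9519

Answer: Price = 0.9519


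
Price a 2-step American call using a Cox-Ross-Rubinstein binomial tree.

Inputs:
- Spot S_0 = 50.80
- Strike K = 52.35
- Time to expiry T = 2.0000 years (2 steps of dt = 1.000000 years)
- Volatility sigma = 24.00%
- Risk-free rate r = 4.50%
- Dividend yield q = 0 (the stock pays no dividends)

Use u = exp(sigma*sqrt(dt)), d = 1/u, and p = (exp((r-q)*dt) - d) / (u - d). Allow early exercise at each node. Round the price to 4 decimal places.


Answer: Price = V(0,0) = 7.7891

Derivation:
dt = T/N = 1.000000
u = exp(sigma*sqrt(dt)) = 1.271249; d = 1/u = 0.786628
p = (exp((r-q)*dt) - d) / (u - d) = 0.535263
Discount per step: exp(-r*dt) = 0.955997
Stock lattice S(k, i) with i counting down-moves:
  k=0: S(0,0) = 50.8000
  k=1: S(1,0) = 64.5795; S(1,1) = 39.9607
  k=2: S(2,0) = 82.0966; S(2,1) = 50.8000; S(2,2) = 31.4342
Terminal payoffs V(N, i) = max(S_T - K, 0):
  V(2,0) = 29.746580; V(2,1) = 0.000000; V(2,2) = 0.000000
Backward induction: V(k, i) = exp(-r*dt) * [p * V(k+1, i) + (1-p) * V(k+1, i+1)]; then take max(V_cont, immediate exercise) for American.
  V(1,0) = exp(-r*dt) * [p*29.746580 + (1-p)*0.000000] = 15.221634; exercise = 12.229457; V(1,0) = max -> 15.221634
  V(1,1) = exp(-r*dt) * [p*0.000000 + (1-p)*0.000000] = 0.000000; exercise = 0.000000; V(1,1) = max -> 0.000000
  V(0,0) = exp(-r*dt) * [p*15.221634 + (1-p)*0.000000] = 7.789068; exercise = 0.000000; V(0,0) = max -> 7.789068


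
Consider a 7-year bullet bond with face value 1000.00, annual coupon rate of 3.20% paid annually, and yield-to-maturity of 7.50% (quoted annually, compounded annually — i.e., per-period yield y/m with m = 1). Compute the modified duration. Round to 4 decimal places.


Coupon per period c = face * coupon_rate / m = 32.000000
Periods per year m = 1; per-period yield y/m = 0.075000
Number of cashflows N = 7
Cashflows (t years, CF_t, discount factor 1/(1+y/m)^(m*t), PV):
  t = 1.0000: CF_t = 32.000000, DF = 0.930233, PV = 29.767442
  t = 2.0000: CF_t = 32.000000, DF = 0.865333, PV = 27.690644
  t = 3.0000: CF_t = 32.000000, DF = 0.804961, PV = 25.758738
  t = 4.0000: CF_t = 32.000000, DF = 0.748801, PV = 23.961617
  t = 5.0000: CF_t = 32.000000, DF = 0.696559, PV = 22.289876
  t = 6.0000: CF_t = 32.000000, DF = 0.647962, PV = 20.734769
  t = 7.0000: CF_t = 1032.000000, DF = 0.602755, PV = 622.043058
Price P = sum_t PV_t = 772.246143
First compute Macaulay numerator sum_t t * PV_t:
  t * PV_t at t = 1.0000: 29.767442
  t * PV_t at t = 2.0000: 55.381287
  t * PV_t at t = 3.0000: 77.276215
  t * PV_t at t = 4.0000: 95.846468
  t * PV_t at t = 5.0000: 111.449381
  t * PV_t at t = 6.0000: 124.408612
  t * PV_t at t = 7.0000: 4354.301404
Macaulay duration D = 4848.430808 / 772.246143 = 6.278349
Modified duration = D / (1 + y/m) = 6.278349 / (1 + 0.075000) = 5.840325

Answer: Modified duration = 5.8403


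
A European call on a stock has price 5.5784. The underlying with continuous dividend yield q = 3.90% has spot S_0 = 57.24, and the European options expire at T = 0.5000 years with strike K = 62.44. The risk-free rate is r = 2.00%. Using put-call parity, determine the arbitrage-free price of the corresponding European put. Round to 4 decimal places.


Answer: Put price = 11.2625

Derivation:
Put-call parity: C - P = S_0 * exp(-qT) - K * exp(-rT).
S_0 * exp(-qT) = 57.2400 * 0.98068890 = 56.13463236
K * exp(-rT) = 62.4400 * 0.99004983 = 61.81871162
P = C - S*exp(-qT) + K*exp(-rT)
P = 5.5784 - 56.13463236 + 61.81871162 = 11.2625


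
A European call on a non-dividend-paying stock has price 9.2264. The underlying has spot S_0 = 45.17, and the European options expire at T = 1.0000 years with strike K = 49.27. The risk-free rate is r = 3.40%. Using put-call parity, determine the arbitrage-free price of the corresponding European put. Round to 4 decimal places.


Put-call parity: C - P = S_0 * exp(-qT) - K * exp(-rT).
S_0 * exp(-qT) = 45.1700 * 1.00000000 = 45.17000000
K * exp(-rT) = 49.2700 * 0.96657150 = 47.62297803
P = C - S*exp(-qT) + K*exp(-rT)
P = 9.2264 - 45.17000000 + 47.62297803 = 11.6794

Answer: Put price = 11.6794


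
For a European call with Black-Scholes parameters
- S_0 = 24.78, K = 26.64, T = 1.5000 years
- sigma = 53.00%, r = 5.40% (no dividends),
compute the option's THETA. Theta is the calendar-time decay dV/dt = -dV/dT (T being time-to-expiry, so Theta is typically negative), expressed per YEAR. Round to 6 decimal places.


d1 = 0.3378416833; d2 = -0.3112730986
phi(d1) = 0.3768126990; exp(-qT) = 1.0000000000; exp(-rT) = 0.9221936914
Theta = -S*exp(-qT)*phi(d1)*sigma/(2*sqrt(T)) - r*K*exp(-rT)*N(d2) + q*S*exp(-qT)*N(d1)
N(d1) = 0.6322587520; N(d2) = 0.3777965082; sqrt(T) = 1.2247448714
Term 1 = -24.7800 * 1.0000000000 * 0.3768126990 * 0.5300 / (2 * 1.2247448714) = -2.0203521634
Term 2 = -0.0540 * 26.6400 * 0.9221936914 * 0.3777965082 = -0.5011965431
Term 3 = 0 (no dividend yield, q = 0)
Theta = -2.0203521634 + (-0.5011965431) + (0.0000000000) = -2.521549

Answer: Theta = -2.521549


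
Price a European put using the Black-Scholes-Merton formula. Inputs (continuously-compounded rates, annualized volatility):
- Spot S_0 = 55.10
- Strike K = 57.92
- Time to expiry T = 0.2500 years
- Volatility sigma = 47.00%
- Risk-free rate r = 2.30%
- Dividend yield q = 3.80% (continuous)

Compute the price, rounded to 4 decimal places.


d1 = (ln(S/K) + (r - q + 0.5*sigma^2) * T) / (sigma * sqrt(T)) = -0.11085333
d2 = d1 - sigma * sqrt(T) = -0.34585333
exp(-rT) = 0.99426650; exp(-qT) = 0.99054498
P = K * exp(-rT) * N(-d2) - S_0 * exp(-qT) * N(-d1)
N(-d1) = 0.54413367; N(-d2) = 0.63527353
P = 57.9200 * 0.99426650 * 0.63527353 - 55.1000 * 0.99054498 * 0.54413367 = 6.8858

Answer: Price = 6.8858


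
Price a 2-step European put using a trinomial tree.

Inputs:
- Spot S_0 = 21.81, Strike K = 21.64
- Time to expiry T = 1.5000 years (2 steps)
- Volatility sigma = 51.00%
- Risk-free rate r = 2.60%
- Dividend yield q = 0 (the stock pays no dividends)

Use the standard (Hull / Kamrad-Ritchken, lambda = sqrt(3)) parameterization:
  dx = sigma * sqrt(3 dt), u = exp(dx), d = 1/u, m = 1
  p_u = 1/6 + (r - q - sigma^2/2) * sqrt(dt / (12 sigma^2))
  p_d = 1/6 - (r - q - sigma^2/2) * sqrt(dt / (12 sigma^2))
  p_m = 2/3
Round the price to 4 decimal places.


Answer: Price = V(0,0) = 3.9784

Derivation:
dt = T/N = 0.750000; dx = sigma*sqrt(3*dt) = 0.765000
u = exp(dx) = 2.148994; d = 1/u = 0.465334
p_u = 0.115662, p_m = 0.666667, p_d = 0.217672
Discount per step: exp(-r*dt) = 0.980689
Stock lattice S(k, j) with j the centered position index:
  k=0: S(0,+0) = 21.8100
  k=1: S(1,-1) = 10.1489; S(1,+0) = 21.8100; S(1,+1) = 46.8696
  k=2: S(2,-2) = 4.7226; S(2,-1) = 10.1489; S(2,+0) = 21.8100; S(2,+1) = 46.8696; S(2,+2) = 100.7224
Terminal payoffs V(N, j) = max(K - S_T, 0):
  V(2,-2) = 16.917357; V(2,-1) = 11.491067; V(2,+0) = 0.000000; V(2,+1) = 0.000000; V(2,+2) = 0.000000
Backward induction: V(k, j) = exp(-r*dt) * [p_u * V(k+1, j+1) + p_m * V(k+1, j) + p_d * V(k+1, j-1)]
  V(1,-1) = exp(-r*dt) * [p_u*0.000000 + p_m*11.491067 + p_d*16.917357] = 11.124090
  V(1,+0) = exp(-r*dt) * [p_u*0.000000 + p_m*0.000000 + p_d*11.491067] = 2.452976
  V(1,+1) = exp(-r*dt) * [p_u*0.000000 + p_m*0.000000 + p_d*0.000000] = 0.000000
  V(0,+0) = exp(-r*dt) * [p_u*0.000000 + p_m*2.452976 + p_d*11.124090] = 3.978376


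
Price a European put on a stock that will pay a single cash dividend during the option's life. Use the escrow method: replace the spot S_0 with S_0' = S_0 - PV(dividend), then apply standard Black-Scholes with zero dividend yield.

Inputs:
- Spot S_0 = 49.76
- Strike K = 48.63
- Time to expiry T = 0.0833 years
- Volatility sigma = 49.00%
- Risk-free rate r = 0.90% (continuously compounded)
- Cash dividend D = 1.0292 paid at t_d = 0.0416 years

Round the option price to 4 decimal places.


Answer: Price = 2.6749

Derivation:
PV(D) = D * exp(-r * t_d) = 1.0292 * 0.99962567 = 1.02881474
S_0' = S_0 - PV(D) = 49.7600 - 1.02881474 = 48.73118526
d1 = (ln(S_0'/K) + (r + sigma^2/2)*T) / (sigma*sqrt(T)) = 0.09070988
d2 = d1 - sigma*sqrt(T) = -0.05071264
exp(-rT) = 0.99925058
N(-d1) = 0.46386156; N(-d2) = 0.52022275
P = K * exp(-rT) * N(-d2) - S_0' * N(-d1) = 48.6300 * 0.99925058 * 0.52022275 - 48.73118526 * 0.46386156 = 2.6749


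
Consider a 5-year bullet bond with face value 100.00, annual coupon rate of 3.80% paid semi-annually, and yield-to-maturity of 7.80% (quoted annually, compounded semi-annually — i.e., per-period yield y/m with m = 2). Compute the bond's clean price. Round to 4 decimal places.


Coupon per period c = face * coupon_rate / m = 1.900000
Periods per year m = 2; per-period yield y/m = 0.039000
Number of cashflows N = 10
Cashflows (t years, CF_t, discount factor 1/(1+y/m)^(m*t), PV):
  t = 0.5000: CF_t = 1.900000, DF = 0.962464, PV = 1.828681
  t = 1.0000: CF_t = 1.900000, DF = 0.926337, PV = 1.760040
  t = 1.5000: CF_t = 1.900000, DF = 0.891566, PV = 1.693975
  t = 2.0000: CF_t = 1.900000, DF = 0.858100, PV = 1.630390
  t = 2.5000: CF_t = 1.900000, DF = 0.825890, PV = 1.569191
  t = 3.0000: CF_t = 1.900000, DF = 0.794889, PV = 1.510290
  t = 3.5000: CF_t = 1.900000, DF = 0.765052, PV = 1.453600
  t = 4.0000: CF_t = 1.900000, DF = 0.736335, PV = 1.399037
  t = 4.5000: CF_t = 1.900000, DF = 0.708696, PV = 1.346523
  t = 5.0000: CF_t = 101.900000, DF = 0.682094, PV = 69.505426
Price P = sum_t PV_t = 83.697152

Answer: Price = 83.6972


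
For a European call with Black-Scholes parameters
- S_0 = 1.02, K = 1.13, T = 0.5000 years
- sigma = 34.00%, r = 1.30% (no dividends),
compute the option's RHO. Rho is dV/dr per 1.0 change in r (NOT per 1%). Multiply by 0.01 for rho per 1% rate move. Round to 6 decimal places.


Answer: Rho = 0.169426

Derivation:
d1 = -0.2787456752; d2 = -0.5191619808
phi(d1) = 0.3837407407; exp(-qT) = 1.0000000000; exp(-rT) = 0.9935210793
N(d2) = 0.3018238946
Rho = K*T*exp(-rT)*N(d2) = 1.1300 * 0.5000 * 0.9935210793 * 0.3018238946 = 0.169426


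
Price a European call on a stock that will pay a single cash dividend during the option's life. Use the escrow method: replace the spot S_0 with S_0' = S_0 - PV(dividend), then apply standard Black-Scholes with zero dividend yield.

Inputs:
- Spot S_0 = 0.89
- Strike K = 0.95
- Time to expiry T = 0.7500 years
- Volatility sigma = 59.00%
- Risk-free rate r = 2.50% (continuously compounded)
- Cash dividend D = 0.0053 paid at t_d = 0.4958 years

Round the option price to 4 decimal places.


Answer: Price = 0.1604

Derivation:
PV(D) = D * exp(-r * t_d) = 0.0053 * 0.98768150 = 0.00523471
S_0' = S_0 - PV(D) = 0.8900 - 0.00523471 = 0.88476529
d1 = (ln(S_0'/K) + (r + sigma^2/2)*T) / (sigma*sqrt(T)) = 0.15294481
d2 = d1 - sigma*sqrt(T) = -0.35801018
exp(-rT) = 0.98142469
N(d1) = 0.56077910; N(d2) = 0.36016785
C = S_0' * N(d1) - K * exp(-rT) * N(d2) = 0.88476529 * 0.56077910 - 0.9500 * 0.98142469 * 0.36016785 = 0.1604


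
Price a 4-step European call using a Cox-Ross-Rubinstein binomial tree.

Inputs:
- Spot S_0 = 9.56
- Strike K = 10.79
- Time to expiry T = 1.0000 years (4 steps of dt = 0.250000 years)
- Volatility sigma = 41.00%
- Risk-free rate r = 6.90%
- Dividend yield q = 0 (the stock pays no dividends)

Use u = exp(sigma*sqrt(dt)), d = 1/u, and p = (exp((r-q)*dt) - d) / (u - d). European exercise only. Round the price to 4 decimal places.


Answer: Price = V(0,0) = 1.4059

Derivation:
dt = T/N = 0.250000
u = exp(sigma*sqrt(dt)) = 1.227525; d = 1/u = 0.814647
p = (exp((r-q)*dt) - d) / (u - d) = 0.491071
Discount per step: exp(-r*dt) = 0.982898
Stock lattice S(k, i) with i counting down-moves:
  k=0: S(0,0) = 9.5600
  k=1: S(1,0) = 11.7351; S(1,1) = 7.7880
  k=2: S(2,0) = 14.4052; S(2,1) = 9.5600; S(2,2) = 6.3445
  k=3: S(3,0) = 17.6827; S(3,1) = 11.7351; S(3,2) = 7.7880; S(3,3) = 5.1685
  k=4: S(4,0) = 21.7060; S(4,1) = 14.4052; S(4,2) = 9.5600; S(4,3) = 6.3445; S(4,4) = 4.2105
Terminal payoffs V(N, i) = max(S_T - K, 0):
  V(4,0) = 10.915978; V(4,1) = 3.615178; V(4,2) = 0.000000; V(4,3) = 0.000000; V(4,4) = 0.000000
Backward induction: V(k, i) = exp(-r*dt) * [p * V(k+1, i) + (1-p) * V(k+1, i+1)].
  V(3,0) = exp(-r*dt) * [p*10.915978 + (1-p)*3.615178] = 7.077248
  V(3,1) = exp(-r*dt) * [p*3.615178 + (1-p)*0.000000] = 1.744948
  V(3,2) = exp(-r*dt) * [p*0.000000 + (1-p)*0.000000] = 0.000000
  V(3,3) = exp(-r*dt) * [p*0.000000 + (1-p)*0.000000] = 0.000000
  V(2,0) = exp(-r*dt) * [p*7.077248 + (1-p)*1.744948] = 4.288862
  V(2,1) = exp(-r*dt) * [p*1.744948 + (1-p)*0.000000] = 0.842239
  V(2,2) = exp(-r*dt) * [p*0.000000 + (1-p)*0.000000] = 0.000000
  V(1,0) = exp(-r*dt) * [p*4.288862 + (1-p)*0.842239] = 2.491426
  V(1,1) = exp(-r*dt) * [p*0.842239 + (1-p)*0.000000] = 0.406526
  V(0,0) = exp(-r*dt) * [p*2.491426 + (1-p)*0.406526] = 1.405898


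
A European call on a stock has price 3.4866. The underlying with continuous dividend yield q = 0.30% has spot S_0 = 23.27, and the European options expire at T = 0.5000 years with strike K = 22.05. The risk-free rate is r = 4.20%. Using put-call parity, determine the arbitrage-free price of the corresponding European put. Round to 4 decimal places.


Answer: Put price = 1.8433

Derivation:
Put-call parity: C - P = S_0 * exp(-qT) - K * exp(-rT).
S_0 * exp(-qT) = 23.2700 * 0.99850112 = 23.23512117
K * exp(-rT) = 22.0500 * 0.97921896 = 21.59177817
P = C - S*exp(-qT) + K*exp(-rT)
P = 3.4866 - 23.23512117 + 21.59177817 = 1.8433


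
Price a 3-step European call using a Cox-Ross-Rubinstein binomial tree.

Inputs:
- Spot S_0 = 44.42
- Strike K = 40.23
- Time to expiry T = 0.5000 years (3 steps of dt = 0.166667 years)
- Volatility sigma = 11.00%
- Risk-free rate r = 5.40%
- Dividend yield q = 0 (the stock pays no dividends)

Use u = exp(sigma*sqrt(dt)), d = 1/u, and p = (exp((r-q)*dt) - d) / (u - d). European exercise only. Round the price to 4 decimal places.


Answer: Price = V(0,0) = 5.3566

Derivation:
dt = T/N = 0.166667
u = exp(sigma*sqrt(dt)) = 1.045931; d = 1/u = 0.956086
p = (exp((r-q)*dt) - d) / (u - d) = 0.589400
Discount per step: exp(-r*dt) = 0.991040
Stock lattice S(k, i) with i counting down-moves:
  k=0: S(0,0) = 44.4200
  k=1: S(1,0) = 46.4603; S(1,1) = 42.4693
  k=2: S(2,0) = 48.5942; S(2,1) = 44.4200; S(2,2) = 40.6043
  k=3: S(3,0) = 50.8262; S(3,1) = 46.4603; S(3,2) = 42.4693; S(3,3) = 38.8213
Terminal payoffs V(N, i) = max(S_T - K, 0):
  V(3,0) = 10.596189; V(3,1) = 6.230251; V(3,2) = 2.239344; V(3,3) = 0.000000
Backward induction: V(k, i) = exp(-r*dt) * [p * V(k+1, i) + (1-p) * V(k+1, i+1)].
  V(2,0) = exp(-r*dt) * [p*10.596189 + (1-p)*6.230251] = 8.724658
  V(2,1) = exp(-r*dt) * [p*6.230251 + (1-p)*2.239344] = 4.550446
  V(2,2) = exp(-r*dt) * [p*2.239344 + (1-p)*0.000000] = 1.308044
  V(1,0) = exp(-r*dt) * [p*8.724658 + (1-p)*4.550446] = 6.947913
  V(1,1) = exp(-r*dt) * [p*4.550446 + (1-p)*1.308044] = 3.190273
  V(0,0) = exp(-r*dt) * [p*6.947913 + (1-p)*3.190273] = 5.356599


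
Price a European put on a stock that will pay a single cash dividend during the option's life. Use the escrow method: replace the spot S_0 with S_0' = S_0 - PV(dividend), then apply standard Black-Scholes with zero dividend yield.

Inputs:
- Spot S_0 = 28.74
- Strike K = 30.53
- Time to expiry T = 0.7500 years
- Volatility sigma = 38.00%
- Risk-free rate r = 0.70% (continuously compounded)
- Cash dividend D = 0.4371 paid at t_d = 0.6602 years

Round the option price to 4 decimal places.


PV(D) = D * exp(-r * t_d) = 0.4371 * 0.99538926 = 0.43508465
S_0' = S_0 - PV(D) = 28.7400 - 0.43508465 = 28.30491535
d1 = (ln(S_0'/K) + (r + sigma^2/2)*T) / (sigma*sqrt(T)) = -0.04945257
d2 = d1 - sigma*sqrt(T) = -0.37854223
exp(-rT) = 0.99476376
N(-d1) = 0.51972068; N(-d2) = 0.64748608
P = K * exp(-rT) * N(-d2) - S_0' * N(-d1) = 30.5300 * 0.99476376 * 0.64748608 - 28.30491535 * 0.51972068 = 4.9536

Answer: Price = 4.9536


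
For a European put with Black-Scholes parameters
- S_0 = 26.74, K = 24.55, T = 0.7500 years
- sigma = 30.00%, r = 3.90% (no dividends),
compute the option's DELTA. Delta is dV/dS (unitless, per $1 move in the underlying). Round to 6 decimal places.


d1 = 0.5713793798; d2 = 0.3115717587
phi(d1) = 0.3388574603; exp(-qT) = 1.0000000000; exp(-rT) = 0.9711736407
N(-d1) = 0.2838712518
Delta = -exp(-qT) * N(-d1) = -1.0000000000 * 0.2838712518 = -0.283871

Answer: Delta = -0.283871


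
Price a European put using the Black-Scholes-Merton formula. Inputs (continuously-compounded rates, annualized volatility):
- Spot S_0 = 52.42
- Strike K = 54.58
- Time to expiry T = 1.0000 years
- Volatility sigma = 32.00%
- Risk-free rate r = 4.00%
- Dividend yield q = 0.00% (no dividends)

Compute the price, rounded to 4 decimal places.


Answer: Price = 6.6748

Derivation:
d1 = (ln(S/K) + (r - q + 0.5*sigma^2) * T) / (sigma * sqrt(T)) = 0.15881463
d2 = d1 - sigma * sqrt(T) = -0.16118537
exp(-rT) = 0.96078944; exp(-qT) = 1.00000000
P = K * exp(-rT) * N(-d2) - S_0 * exp(-qT) * N(-d1)
N(-d1) = 0.43690746; N(-d2) = 0.56402630
P = 54.5800 * 0.96078944 * 0.56402630 - 52.4200 * 1.00000000 * 0.43690746 = 6.6748


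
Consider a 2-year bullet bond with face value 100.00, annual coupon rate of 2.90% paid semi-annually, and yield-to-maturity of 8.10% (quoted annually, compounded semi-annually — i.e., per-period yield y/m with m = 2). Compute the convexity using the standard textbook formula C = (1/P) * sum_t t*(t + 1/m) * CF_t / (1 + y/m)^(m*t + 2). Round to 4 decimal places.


Coupon per period c = face * coupon_rate / m = 1.450000
Periods per year m = 2; per-period yield y/m = 0.040500
Number of cashflows N = 4
Cashflows (t years, CF_t, discount factor 1/(1+y/m)^(m*t), PV):
  t = 0.5000: CF_t = 1.450000, DF = 0.961076, PV = 1.393561
  t = 1.0000: CF_t = 1.450000, DF = 0.923668, PV = 1.339318
  t = 1.5000: CF_t = 1.450000, DF = 0.887715, PV = 1.287187
  t = 2.0000: CF_t = 101.450000, DF = 0.853162, PV = 86.553316
Price P = sum_t PV_t = 90.573383
Convexity numerator sum_t t*(t + 1/m) * CF_t / (1+y/m)^(m*t + 2):
  t = 0.5000: term = 0.643594
  t = 1.0000: term = 1.855628
  t = 1.5000: term = 3.566801
  t = 2.0000: term = 399.732582
Convexity = (1/P) * sum = 405.798604 / 90.573383 = 4.480330

Answer: Convexity = 4.4803


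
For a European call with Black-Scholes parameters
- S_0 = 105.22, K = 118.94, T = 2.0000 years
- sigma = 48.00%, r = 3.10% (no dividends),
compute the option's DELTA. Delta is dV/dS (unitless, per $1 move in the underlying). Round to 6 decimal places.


d1 = 0.2501894524; d2 = -0.4286330576
phi(d1) = 0.3866497965; exp(-qT) = 1.0000000000; exp(-rT) = 0.9398828868
N(d1) = 0.5987795791
Delta = exp(-qT) * N(d1) = 1.0000000000 * 0.5987795791 = 0.598780

Answer: Delta = 0.598780


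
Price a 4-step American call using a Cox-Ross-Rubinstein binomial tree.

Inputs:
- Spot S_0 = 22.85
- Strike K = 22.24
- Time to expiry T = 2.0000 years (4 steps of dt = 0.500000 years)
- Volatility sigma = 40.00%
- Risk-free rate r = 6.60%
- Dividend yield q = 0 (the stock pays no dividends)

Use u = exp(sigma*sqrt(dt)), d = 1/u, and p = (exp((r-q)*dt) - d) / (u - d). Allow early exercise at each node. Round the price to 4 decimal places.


dt = T/N = 0.500000
u = exp(sigma*sqrt(dt)) = 1.326896; d = 1/u = 0.753638
p = (exp((r-q)*dt) - d) / (u - d) = 0.488283
Discount per step: exp(-r*dt) = 0.967539
Stock lattice S(k, i) with i counting down-moves:
  k=0: S(0,0) = 22.8500
  k=1: S(1,0) = 30.3196; S(1,1) = 17.2206
  k=2: S(2,0) = 40.2309; S(2,1) = 22.8500; S(2,2) = 12.9781
  k=3: S(3,0) = 53.3823; S(3,1) = 30.3196; S(3,2) = 17.2206; S(3,3) = 9.7808
  k=4: S(4,0) = 70.8328; S(4,1) = 40.2309; S(4,2) = 22.8500; S(4,3) = 12.9781; S(4,4) = 7.3712
Terminal payoffs V(N, i) = max(S_T - K, 0):
  V(4,0) = 48.592786; V(4,1) = 17.990948; V(4,2) = 0.610000; V(4,3) = 0.000000; V(4,4) = 0.000000
Backward induction: V(k, i) = exp(-r*dt) * [p * V(k+1, i) + (1-p) * V(k+1, i+1)]; then take max(V_cont, immediate exercise) for American.
  V(3,0) = exp(-r*dt) * [p*48.592786 + (1-p)*17.990948] = 31.864244; exercise = 31.142301; V(3,0) = max -> 31.864244
  V(3,1) = exp(-r*dt) * [p*17.990948 + (1-p)*0.610000] = 8.801526; exercise = 8.079584; V(3,1) = max -> 8.801526
  V(3,2) = exp(-r*dt) * [p*0.610000 + (1-p)*0.000000] = 0.288184; exercise = 0.000000; V(3,2) = max -> 0.288184
  V(3,3) = exp(-r*dt) * [p*0.000000 + (1-p)*0.000000] = 0.000000; exercise = 0.000000; V(3,3) = max -> 0.000000
  V(2,0) = exp(-r*dt) * [p*31.864244 + (1-p)*8.801526] = 19.411397; exercise = 17.990948; V(2,0) = max -> 19.411397
  V(2,1) = exp(-r*dt) * [p*8.801526 + (1-p)*0.288184] = 4.300810; exercise = 0.610000; V(2,1) = max -> 4.300810
  V(2,2) = exp(-r*dt) * [p*0.288184 + (1-p)*0.000000] = 0.136148; exercise = 0.000000; V(2,2) = max -> 0.136148
  V(1,0) = exp(-r*dt) * [p*19.411397 + (1-p)*4.300810] = 11.299935; exercise = 8.079584; V(1,0) = max -> 11.299935
  V(1,1) = exp(-r*dt) * [p*4.300810 + (1-p)*0.136148] = 2.099251; exercise = 0.000000; V(1,1) = max -> 2.099251
  V(0,0) = exp(-r*dt) * [p*11.299935 + (1-p)*2.099251] = 6.377810; exercise = 0.610000; V(0,0) = max -> 6.377810

Answer: Price = V(0,0) = 6.3778


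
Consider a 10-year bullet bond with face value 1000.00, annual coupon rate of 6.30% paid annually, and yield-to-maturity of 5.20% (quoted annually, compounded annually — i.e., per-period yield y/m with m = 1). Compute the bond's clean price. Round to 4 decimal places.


Coupon per period c = face * coupon_rate / m = 63.000000
Periods per year m = 1; per-period yield y/m = 0.052000
Number of cashflows N = 10
Cashflows (t years, CF_t, discount factor 1/(1+y/m)^(m*t), PV):
  t = 1.0000: CF_t = 63.000000, DF = 0.950570, PV = 59.885932
  t = 2.0000: CF_t = 63.000000, DF = 0.903584, PV = 56.925790
  t = 3.0000: CF_t = 63.000000, DF = 0.858920, PV = 54.111968
  t = 4.0000: CF_t = 63.000000, DF = 0.816464, PV = 51.437232
  t = 5.0000: CF_t = 63.000000, DF = 0.776106, PV = 48.894707
  t = 6.0000: CF_t = 63.000000, DF = 0.737744, PV = 46.477859
  t = 7.0000: CF_t = 63.000000, DF = 0.701277, PV = 44.180474
  t = 8.0000: CF_t = 63.000000, DF = 0.666613, PV = 41.996648
  t = 9.0000: CF_t = 63.000000, DF = 0.633663, PV = 39.920768
  t = 10.0000: CF_t = 1063.000000, DF = 0.602341, PV = 640.288743
Price P = sum_t PV_t = 1084.120121

Answer: Price = 1084.1201


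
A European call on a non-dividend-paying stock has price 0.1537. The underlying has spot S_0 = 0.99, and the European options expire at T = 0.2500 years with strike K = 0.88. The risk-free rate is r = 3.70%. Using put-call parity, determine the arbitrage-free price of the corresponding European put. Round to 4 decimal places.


Answer: Put price = 0.0356

Derivation:
Put-call parity: C - P = S_0 * exp(-qT) - K * exp(-rT).
S_0 * exp(-qT) = 0.9900 * 1.00000000 = 0.99000000
K * exp(-rT) = 0.8800 * 0.99079265 = 0.87189753
P = C - S*exp(-qT) + K*exp(-rT)
P = 0.1537 - 0.99000000 + 0.87189753 = 0.0356


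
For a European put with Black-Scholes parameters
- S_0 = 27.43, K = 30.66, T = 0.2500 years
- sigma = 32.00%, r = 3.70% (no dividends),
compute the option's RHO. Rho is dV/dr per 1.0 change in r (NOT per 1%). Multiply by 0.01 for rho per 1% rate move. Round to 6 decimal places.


Answer: Rho = -5.799142

Derivation:
d1 = -0.5579473031; d2 = -0.7179473031
phi(d1) = 0.3414373303; exp(-qT) = 1.0000000000; exp(-rT) = 0.9907926496
N(-d2) = 0.7636051101
Rho = -K*T*exp(-rT)*N(-d2) = -30.6600 * 0.2500 * 0.9907926496 * 0.7636051101 = -5.799142


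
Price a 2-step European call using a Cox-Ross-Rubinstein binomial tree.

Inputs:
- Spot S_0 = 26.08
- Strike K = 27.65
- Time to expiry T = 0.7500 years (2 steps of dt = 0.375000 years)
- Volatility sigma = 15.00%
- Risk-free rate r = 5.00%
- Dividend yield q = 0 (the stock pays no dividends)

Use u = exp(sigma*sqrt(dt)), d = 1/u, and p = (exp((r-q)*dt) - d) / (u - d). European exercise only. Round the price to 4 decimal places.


Answer: Price = V(0,0) = 1.1952

Derivation:
dt = T/N = 0.375000
u = exp(sigma*sqrt(dt)) = 1.096207; d = 1/u = 0.912237
p = (exp((r-q)*dt) - d) / (u - d) = 0.579932
Discount per step: exp(-r*dt) = 0.981425
Stock lattice S(k, i) with i counting down-moves:
  k=0: S(0,0) = 26.0800
  k=1: S(1,0) = 28.5891; S(1,1) = 23.7911
  k=2: S(2,0) = 31.3395; S(2,1) = 26.0800; S(2,2) = 21.7031
Terminal payoffs V(N, i) = max(S_T - K, 0):
  V(2,0) = 3.689537; V(2,1) = 0.000000; V(2,2) = 0.000000
Backward induction: V(k, i) = exp(-r*dt) * [p * V(k+1, i) + (1-p) * V(k+1, i+1)].
  V(1,0) = exp(-r*dt) * [p*3.689537 + (1-p)*0.000000] = 2.099937
  V(1,1) = exp(-r*dt) * [p*0.000000 + (1-p)*0.000000] = 0.000000
  V(0,0) = exp(-r*dt) * [p*2.099937 + (1-p)*0.000000] = 1.195200


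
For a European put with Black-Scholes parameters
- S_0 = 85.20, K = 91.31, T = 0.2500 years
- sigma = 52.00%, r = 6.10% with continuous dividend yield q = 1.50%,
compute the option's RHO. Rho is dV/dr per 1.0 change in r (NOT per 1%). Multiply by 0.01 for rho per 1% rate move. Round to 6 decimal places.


Answer: Rho = -14.335367

Derivation:
d1 = -0.0921495261; d2 = -0.3521495261
phi(d1) = 0.3972520549; exp(-qT) = 0.9962570225; exp(-rT) = 0.9848656924
N(-d2) = 0.6376369361
Rho = -K*T*exp(-rT)*N(-d2) = -91.3100 * 0.2500 * 0.9848656924 * 0.6376369361 = -14.335367


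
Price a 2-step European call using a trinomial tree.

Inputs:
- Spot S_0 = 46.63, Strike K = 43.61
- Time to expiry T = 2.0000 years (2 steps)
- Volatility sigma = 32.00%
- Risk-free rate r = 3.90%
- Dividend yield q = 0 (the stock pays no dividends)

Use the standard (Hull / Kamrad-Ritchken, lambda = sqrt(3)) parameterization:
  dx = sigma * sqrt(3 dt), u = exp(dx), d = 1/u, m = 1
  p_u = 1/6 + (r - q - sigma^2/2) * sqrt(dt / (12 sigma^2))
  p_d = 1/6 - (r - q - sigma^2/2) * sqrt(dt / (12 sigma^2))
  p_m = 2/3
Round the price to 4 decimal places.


Answer: Price = V(0,0) = 10.7949

Derivation:
dt = T/N = 1.000000; dx = sigma*sqrt(3*dt) = 0.554256
u = exp(dx) = 1.740646; d = 1/u = 0.574499
p_u = 0.155661, p_m = 0.666667, p_d = 0.177672
Discount per step: exp(-r*dt) = 0.961751
Stock lattice S(k, j) with j the centered position index:
  k=0: S(0,+0) = 46.6300
  k=1: S(1,-1) = 26.7889; S(1,+0) = 46.6300; S(1,+1) = 81.1663
  k=2: S(2,-2) = 15.3902; S(2,-1) = 26.7889; S(2,+0) = 46.6300; S(2,+1) = 81.1663; S(2,+2) = 141.2818
Terminal payoffs V(N, j) = max(S_T - K, 0):
  V(2,-2) = 0.000000; V(2,-1) = 0.000000; V(2,+0) = 3.020000; V(2,+1) = 37.556319; V(2,+2) = 97.671821
Backward induction: V(k, j) = exp(-r*dt) * [p_u * V(k+1, j+1) + p_m * V(k+1, j) + p_d * V(k+1, j-1)]
  V(1,-1) = exp(-r*dt) * [p_u*3.020000 + p_m*0.000000 + p_d*0.000000] = 0.452115
  V(1,+0) = exp(-r*dt) * [p_u*37.556319 + p_m*3.020000 + p_d*0.000000] = 7.558769
  V(1,+1) = exp(-r*dt) * [p_u*97.671821 + p_m*37.556319 + p_d*3.020000] = 39.218081
  V(0,+0) = exp(-r*dt) * [p_u*39.218081 + p_m*7.558769 + p_d*0.452115] = 10.794912


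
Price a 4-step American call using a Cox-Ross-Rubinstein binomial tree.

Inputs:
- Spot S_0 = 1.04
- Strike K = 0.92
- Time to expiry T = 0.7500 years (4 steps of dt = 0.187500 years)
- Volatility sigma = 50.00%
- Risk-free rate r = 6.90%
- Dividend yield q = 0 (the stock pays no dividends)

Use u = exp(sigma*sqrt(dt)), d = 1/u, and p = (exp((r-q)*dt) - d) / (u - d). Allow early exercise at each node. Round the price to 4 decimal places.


dt = T/N = 0.187500
u = exp(sigma*sqrt(dt)) = 1.241731; d = 1/u = 0.805327
p = (exp((r-q)*dt) - d) / (u - d) = 0.475922
Discount per step: exp(-r*dt) = 0.987146
Stock lattice S(k, i) with i counting down-moves:
  k=0: S(0,0) = 1.0400
  k=1: S(1,0) = 1.2914; S(1,1) = 0.8375
  k=2: S(2,0) = 1.6036; S(2,1) = 1.0400; S(2,2) = 0.6745
  k=3: S(3,0) = 1.9912; S(3,1) = 1.2914; S(3,2) = 0.8375; S(3,3) = 0.5432
  k=4: S(4,0) = 2.4725; S(4,1) = 1.6036; S(4,2) = 1.0400; S(4,3) = 0.6745; S(4,4) = 0.4374
Terminal payoffs V(N, i) = max(S_T - K, 0):
  V(4,0) = 1.552540; V(4,1) = 0.683572; V(4,2) = 0.120000; V(4,3) = 0.000000; V(4,4) = 0.000000
Backward induction: V(k, i) = exp(-r*dt) * [p * V(k+1, i) + (1-p) * V(k+1, i+1)]; then take max(V_cont, immediate exercise) for American.
  V(3,0) = exp(-r*dt) * [p*1.552540 + (1-p)*0.683572] = 1.083030; exercise = 1.071205; V(3,0) = max -> 1.083030
  V(3,1) = exp(-r*dt) * [p*0.683572 + (1-p)*0.120000] = 0.383226; exercise = 0.371400; V(3,1) = max -> 0.383226
  V(3,2) = exp(-r*dt) * [p*0.120000 + (1-p)*0.000000] = 0.056377; exercise = 0.000000; V(3,2) = max -> 0.056377
  V(3,3) = exp(-r*dt) * [p*0.000000 + (1-p)*0.000000] = 0.000000; exercise = 0.000000; V(3,3) = max -> 0.000000
  V(2,0) = exp(-r*dt) * [p*1.083030 + (1-p)*0.383226] = 0.707071; exercise = 0.683572; V(2,0) = max -> 0.707071
  V(2,1) = exp(-r*dt) * [p*0.383226 + (1-p)*0.056377] = 0.209207; exercise = 0.120000; V(2,1) = max -> 0.209207
  V(2,2) = exp(-r*dt) * [p*0.056377 + (1-p)*0.000000] = 0.026486; exercise = 0.000000; V(2,2) = max -> 0.026486
  V(1,0) = exp(-r*dt) * [p*0.707071 + (1-p)*0.209207] = 0.440417; exercise = 0.371400; V(1,0) = max -> 0.440417
  V(1,1) = exp(-r*dt) * [p*0.209207 + (1-p)*0.026486] = 0.111989; exercise = 0.000000; V(1,1) = max -> 0.111989
  V(0,0) = exp(-r*dt) * [p*0.440417 + (1-p)*0.111989] = 0.264846; exercise = 0.120000; V(0,0) = max -> 0.264846

Answer: Price = V(0,0) = 0.2648


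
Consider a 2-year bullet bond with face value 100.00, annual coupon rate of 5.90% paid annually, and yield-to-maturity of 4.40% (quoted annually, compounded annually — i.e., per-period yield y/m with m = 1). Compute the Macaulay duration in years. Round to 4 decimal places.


Answer: Macaulay duration = 1.9450 years

Derivation:
Coupon per period c = face * coupon_rate / m = 5.900000
Periods per year m = 1; per-period yield y/m = 0.044000
Number of cashflows N = 2
Cashflows (t years, CF_t, discount factor 1/(1+y/m)^(m*t), PV):
  t = 1.0000: CF_t = 5.900000, DF = 0.957854, PV = 5.651341
  t = 2.0000: CF_t = 105.900000, DF = 0.917485, PV = 97.161668
Price P = sum_t PV_t = 102.813009
Macaulay numerator sum_t t * PV_t:
  t * PV_t at t = 1.0000: 5.651341
  t * PV_t at t = 2.0000: 194.323336
Macaulay duration D = (sum_t t * PV_t) / P = 199.974677 / 102.813009 = 1.945033


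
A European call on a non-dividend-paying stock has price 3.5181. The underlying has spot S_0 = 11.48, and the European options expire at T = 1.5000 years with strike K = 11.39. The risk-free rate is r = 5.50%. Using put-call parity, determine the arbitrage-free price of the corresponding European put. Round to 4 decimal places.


Put-call parity: C - P = S_0 * exp(-qT) - K * exp(-rT).
S_0 * exp(-qT) = 11.4800 * 1.00000000 = 11.48000000
K * exp(-rT) = 11.3900 * 0.92081144 = 10.48804228
P = C - S*exp(-qT) + K*exp(-rT)
P = 3.5181 - 11.48000000 + 10.48804228 = 2.5261

Answer: Put price = 2.5261


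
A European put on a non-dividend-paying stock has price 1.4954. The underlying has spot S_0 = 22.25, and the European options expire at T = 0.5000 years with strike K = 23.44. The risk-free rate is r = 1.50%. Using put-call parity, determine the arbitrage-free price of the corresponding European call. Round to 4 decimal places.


Put-call parity: C - P = S_0 * exp(-qT) - K * exp(-rT).
S_0 * exp(-qT) = 22.2500 * 1.00000000 = 22.25000000
K * exp(-rT) = 23.4400 * 0.99252805 = 23.26485760
C = P + S*exp(-qT) - K*exp(-rT)
C = 1.4954 + 22.25000000 - 23.26485760 = 0.4805

Answer: Call price = 0.4805


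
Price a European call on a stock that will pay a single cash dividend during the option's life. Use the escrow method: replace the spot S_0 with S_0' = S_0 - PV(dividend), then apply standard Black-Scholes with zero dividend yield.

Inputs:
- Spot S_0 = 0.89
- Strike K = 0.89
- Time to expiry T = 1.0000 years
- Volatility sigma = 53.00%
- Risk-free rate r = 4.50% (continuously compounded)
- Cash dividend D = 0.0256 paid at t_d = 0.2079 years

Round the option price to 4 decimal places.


Answer: Price = 0.1862

Derivation:
PV(D) = D * exp(-r * t_d) = 0.0256 * 0.99068813 = 0.02536162
S_0' = S_0 - PV(D) = 0.8900 - 0.02536162 = 0.86463838
d1 = (ln(S_0'/K) + (r + sigma^2/2)*T) / (sigma*sqrt(T)) = 0.29535831
d2 = d1 - sigma*sqrt(T) = -0.23464169
exp(-rT) = 0.95599748
N(d1) = 0.61613991; N(d2) = 0.40724342
C = S_0' * N(d1) - K * exp(-rT) * N(d2) = 0.86463838 * 0.61613991 - 0.8900 * 0.95599748 * 0.40724342 = 0.1862


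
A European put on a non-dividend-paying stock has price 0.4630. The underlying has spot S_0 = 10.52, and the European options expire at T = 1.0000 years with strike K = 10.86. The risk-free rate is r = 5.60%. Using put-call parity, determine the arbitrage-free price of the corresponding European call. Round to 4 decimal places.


Answer: Call price = 0.7144

Derivation:
Put-call parity: C - P = S_0 * exp(-qT) - K * exp(-rT).
S_0 * exp(-qT) = 10.5200 * 1.00000000 = 10.52000000
K * exp(-rT) = 10.8600 * 0.94553914 = 10.26855502
C = P + S*exp(-qT) - K*exp(-rT)
C = 0.4630 + 10.52000000 - 10.26855502 = 0.7144


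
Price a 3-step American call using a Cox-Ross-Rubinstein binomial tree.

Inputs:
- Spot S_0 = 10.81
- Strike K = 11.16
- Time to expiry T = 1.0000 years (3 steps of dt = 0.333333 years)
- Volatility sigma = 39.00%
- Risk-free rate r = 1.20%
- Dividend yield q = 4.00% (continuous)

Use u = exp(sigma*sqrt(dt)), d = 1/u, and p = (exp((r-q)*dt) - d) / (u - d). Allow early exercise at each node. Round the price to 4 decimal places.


Answer: Price = V(0,0) = 1.5180

Derivation:
dt = T/N = 0.333333
u = exp(sigma*sqrt(dt)) = 1.252531; d = 1/u = 0.798383
p = (exp((r-q)*dt) - d) / (u - d) = 0.423489
Discount per step: exp(-r*dt) = 0.996008
Stock lattice S(k, i) with i counting down-moves:
  k=0: S(0,0) = 10.8100
  k=1: S(1,0) = 13.5399; S(1,1) = 8.6305
  k=2: S(2,0) = 16.9591; S(2,1) = 10.8100; S(2,2) = 6.8905
  k=3: S(3,0) = 21.2418; S(3,1) = 13.5399; S(3,2) = 8.6305; S(3,3) = 5.5012
Terminal payoffs V(N, i) = max(S_T - K, 0):
  V(3,0) = 10.081811; V(3,1) = 2.379864; V(3,2) = 0.000000; V(3,3) = 0.000000
Backward induction: V(k, i) = exp(-r*dt) * [p * V(k+1, i) + (1-p) * V(k+1, i+1)]; then take max(V_cont, immediate exercise) for American.
  V(2,0) = exp(-r*dt) * [p*10.081811 + (1-p)*2.379864] = 5.619035; exercise = 5.799105; V(2,0) = max -> 5.799105
  V(2,1) = exp(-r*dt) * [p*2.379864 + (1-p)*0.000000] = 1.003824; exercise = 0.000000; V(2,1) = max -> 1.003824
  V(2,2) = exp(-r*dt) * [p*0.000000 + (1-p)*0.000000] = 0.000000; exercise = 0.000000; V(2,2) = max -> 0.000000
  V(1,0) = exp(-r*dt) * [p*5.799105 + (1-p)*1.003824] = 3.022460; exercise = 2.379864; V(1,0) = max -> 3.022460
  V(1,1) = exp(-r*dt) * [p*1.003824 + (1-p)*0.000000] = 0.423412; exercise = 0.000000; V(1,1) = max -> 0.423412
  V(0,0) = exp(-r*dt) * [p*3.022460 + (1-p)*0.423412] = 1.517997; exercise = 0.000000; V(0,0) = max -> 1.517997
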